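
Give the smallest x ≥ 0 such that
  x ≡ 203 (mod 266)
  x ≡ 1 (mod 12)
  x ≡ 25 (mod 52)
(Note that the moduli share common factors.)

Combine the congruences pairwise.
gcd(266, 12) = 2 and 2 | (1 − 203), so the pair is consistent; merging gives x ≡ 469 (mod 1596), where 1596 = lcm(266, 12).
gcd(1596, 52) = 4 and 4 | (25 − 469), so the pair is consistent; merging gives x ≡ 8449 (mod 20748), where 20748 = lcm(1596, 52).
The solution is unique modulo lcm(266, 12, 52) = 20748.

8449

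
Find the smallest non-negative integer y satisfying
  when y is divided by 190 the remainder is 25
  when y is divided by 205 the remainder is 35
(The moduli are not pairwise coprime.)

gcd(190, 205) = 5 and 5 | (35 − 25), so the pair is consistent; merging gives y ≡ 2495 (mod 7790), where 7790 = lcm(190, 205).
The solution is unique modulo lcm(190, 205) = 7790.

2495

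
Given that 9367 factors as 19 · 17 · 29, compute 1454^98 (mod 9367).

Mod 19: 1454 ≡ 10; by Fermat, exponent reduces to 98 mod 18 = 8; 10^8 ≡ 17 (mod 19).
Mod 17: 1454 ≡ 9; by Fermat, exponent reduces to 98 mod 16 = 2; 9^2 ≡ 13 (mod 17).
Mod 29: 1454 ≡ 4; by Fermat, exponent reduces to 98 mod 28 = 14; 4^14 ≡ 1 (mod 29).
Combine by CRT: x ≡ 17 (mod 19), x ≡ 13 (mod 17), x ≡ 1 (mod 29) ⇒ x ≡ 6439 (mod 9367).

6439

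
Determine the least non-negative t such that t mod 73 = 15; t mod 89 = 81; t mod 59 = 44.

46005

From t ≡ 15 (mod 73) write t = 15 + 73s. Substituting into t ≡ 81 (mod 89) gives 73s ≡ 66 (mod 89), and since 73⁻¹ ≡ 50 (mod 89), s ≡ 7. Hence t ≡ 15 + 73·7 = 526 (mod 6497).
From t ≡ 526 (mod 6497) write t = 526 + 6497s. Substituting into t ≡ 44 (mod 59) gives 6497s ≡ 49 (mod 59), and since 7⁻¹ ≡ 17 (mod 59), s ≡ 7. Hence t ≡ 526 + 6497·7 = 46005 (mod 383323).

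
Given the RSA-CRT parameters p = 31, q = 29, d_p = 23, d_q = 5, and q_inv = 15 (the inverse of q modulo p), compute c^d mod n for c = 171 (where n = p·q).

m₁ = c^(d_p) mod p: c ≡ 16 (mod 31), and 16^23 mod 31 = 4.
m₂ = c^(d_q) mod q: c ≡ 26 (mod 29), and 26^5 mod 29 = 18.
h = q_inv·(m₁ − m₂) mod p = 15·(4 − 18) mod 31 = 7.
m = m₂ + h·q = 18 + 7·29 = 221.

221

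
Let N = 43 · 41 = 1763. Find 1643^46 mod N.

Mod 43: 1643 ≡ 9; by Fermat, exponent reduces to 46 mod 42 = 4; 9^4 ≡ 25 (mod 43).
Mod 41: 1643 ≡ 3; by Fermat, exponent reduces to 46 mod 40 = 6; 3^6 ≡ 32 (mod 41).
Combine by CRT: x ≡ 25 (mod 43), x ≡ 32 (mod 41) ⇒ x ≡ 1057 (mod 1763).

1057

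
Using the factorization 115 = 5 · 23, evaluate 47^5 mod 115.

Mod 5: 47 ≡ 2; by Fermat, exponent reduces to 5 mod 4 = 1; 2^1 ≡ 2 (mod 5).
Mod 23: 47 ≡ 1; 1^5 ≡ 1 (mod 23).
Combine by CRT: x ≡ 2 (mod 5), x ≡ 1 (mod 23) ⇒ x ≡ 47 (mod 115).

47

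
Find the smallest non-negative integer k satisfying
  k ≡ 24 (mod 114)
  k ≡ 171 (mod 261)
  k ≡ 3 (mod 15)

9828

gcd(114, 261) = 3 and 3 | (171 − 24), so the pair is consistent; merging gives k ≡ 9828 (mod 9918), where 9918 = lcm(114, 261).
gcd(9918, 15) = 3 and 3 | (3 − 9828), so the pair is consistent; merging gives k ≡ 9828 (mod 49590), where 49590 = lcm(9918, 15).
The solution is unique modulo lcm(114, 261, 15) = 49590.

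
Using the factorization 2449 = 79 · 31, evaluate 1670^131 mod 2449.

2228

Mod 79: 1670 ≡ 11; by Fermat, exponent reduces to 131 mod 78 = 53; 11^53 ≡ 16 (mod 79).
Mod 31: 1670 ≡ 27; by Fermat, exponent reduces to 131 mod 30 = 11; 27^11 ≡ 27 (mod 31).
Combine by CRT: x ≡ 16 (mod 79), x ≡ 27 (mod 31) ⇒ x ≡ 2228 (mod 2449).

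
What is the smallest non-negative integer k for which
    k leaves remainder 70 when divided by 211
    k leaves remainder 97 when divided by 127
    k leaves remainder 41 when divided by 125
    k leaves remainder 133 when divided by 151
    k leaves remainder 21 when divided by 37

From k ≡ 70 (mod 211) write k = 70 + 211t. Substituting into k ≡ 97 (mod 127) gives 211t ≡ 27 (mod 127), and since 84⁻¹ ≡ 62 (mod 127), t ≡ 23. Hence k ≡ 70 + 211·23 = 4923 (mod 26797).
From k ≡ 4923 (mod 26797) write k = 4923 + 26797t. Substituting into k ≡ 41 (mod 125) gives 26797t ≡ 118 (mod 125), and since 47⁻¹ ≡ 8 (mod 125), t ≡ 69. Hence k ≡ 4923 + 26797·69 = 1853916 (mod 3349625).
From k ≡ 1853916 (mod 3349625) write k = 1853916 + 3349625t. Substituting into k ≡ 133 (mod 151) gives 3349625t ≡ 44 (mod 151), and since 143⁻¹ ≡ 132 (mod 151), t ≡ 70. Hence k ≡ 1853916 + 3349625·70 = 236327666 (mod 505793375).
From k ≡ 236327666 (mod 505793375) write k = 236327666 + 505793375t. Substituting into k ≡ 21 (mod 37) gives 505793375t ≡ 13 (mod 37), and since 8⁻¹ ≡ 14 (mod 37), t ≡ 34. Hence k ≡ 236327666 + 505793375·34 = 17433302416 (mod 18714354875).

17433302416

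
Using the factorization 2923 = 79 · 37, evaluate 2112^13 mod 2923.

Mod 79: 2112 ≡ 58; 58^13 ≡ 78 (mod 79).
Mod 37: 2112 ≡ 3; 3^13 ≡ 30 (mod 37).
Combine by CRT: x ≡ 78 (mod 79), x ≡ 30 (mod 37) ⇒ x ≡ 1658 (mod 2923).

1658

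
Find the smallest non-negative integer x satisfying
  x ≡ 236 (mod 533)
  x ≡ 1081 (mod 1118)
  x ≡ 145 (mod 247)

gcd(533, 1118) = 13 and 13 | (1081 − 236), so the pair is consistent; merging gives x ≡ 40211 (mod 45838), where 45838 = lcm(533, 1118).
gcd(45838, 247) = 13 and 13 | (145 − 40211), so the pair is consistent; merging gives x ≡ 498591 (mod 870922), where 870922 = lcm(45838, 247).
The solution is unique modulo lcm(533, 1118, 247) = 870922.

498591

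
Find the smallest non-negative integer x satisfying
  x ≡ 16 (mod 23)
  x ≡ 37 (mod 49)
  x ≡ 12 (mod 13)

From x ≡ 16 (mod 23) write x = 16 + 23t. Substituting into x ≡ 37 (mod 49) gives 23t ≡ 21 (mod 49), and since 23⁻¹ ≡ 32 (mod 49), t ≡ 35. Hence x ≡ 16 + 23·35 = 821 (mod 1127).
From x ≡ 821 (mod 1127) write x = 821 + 1127t. Substituting into x ≡ 12 (mod 13) gives 1127t ≡ 10 (mod 13), and since 9⁻¹ ≡ 3 (mod 13), t ≡ 4. Hence x ≡ 821 + 1127·4 = 5329 (mod 14651).

5329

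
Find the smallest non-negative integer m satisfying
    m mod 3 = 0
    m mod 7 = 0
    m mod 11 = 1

210

The moduli are pairwise coprime; N = 3·7·11 = 231.
N/3 = 77; 77 ≡ 2 (mod 3); 2·2 ≡ 1, so inverse 2.
N/7 = 33; 33 ≡ 5 (mod 7); 5·3 ≡ 1, so inverse 3.
N/11 = 21; 21 ≡ 10 (mod 11); 10·10 ≡ 1, so inverse 10.
m ≡ 0·77·2 + 0·33·3 + 1·21·10 = 210.
210 mod 231 = 210.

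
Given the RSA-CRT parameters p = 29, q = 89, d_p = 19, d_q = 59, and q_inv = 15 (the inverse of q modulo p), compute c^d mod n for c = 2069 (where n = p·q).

m₁ = c^(d_p) mod p: c ≡ 10 (mod 29), and 10^19 mod 29 = 21.
m₂ = c^(d_q) mod q: c ≡ 22 (mod 89), and 22^59 mod 89 = 81.
h = q_inv·(m₁ − m₂) mod p = 15·(21 − 81) mod 29 = 28.
m = m₂ + h·q = 81 + 28·89 = 2573.

2573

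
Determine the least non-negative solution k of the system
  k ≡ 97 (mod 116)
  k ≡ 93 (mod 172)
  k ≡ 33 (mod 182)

gcd(116, 172) = 4 and 4 | (93 − 97), so the pair is consistent; merging gives k ≡ 4737 (mod 4988), where 4988 = lcm(116, 172).
gcd(4988, 182) = 2 and 2 | (33 − 4737), so the pair is consistent; merging gives k ≡ 423729 (mod 453908), where 453908 = lcm(4988, 182).
The solution is unique modulo lcm(116, 172, 182) = 453908.

423729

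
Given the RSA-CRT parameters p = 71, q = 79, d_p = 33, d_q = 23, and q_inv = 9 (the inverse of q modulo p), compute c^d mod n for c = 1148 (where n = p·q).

m₁ = c^(d_p) mod p: c ≡ 12 (mod 71), and 12^33 mod 71 = 36.
m₂ = c^(d_q) mod q: c ≡ 42 (mod 79), and 42^23 mod 79 = 4.
h = q_inv·(m₁ − m₂) mod p = 9·(36 − 4) mod 71 = 4.
m = m₂ + h·q = 4 + 4·79 = 320.

320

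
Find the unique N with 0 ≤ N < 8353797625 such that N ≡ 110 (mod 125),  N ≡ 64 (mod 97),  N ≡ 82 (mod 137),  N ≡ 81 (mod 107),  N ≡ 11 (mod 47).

2385998110

The moduli are pairwise coprime; M = 125·97·137·107·47 = 8353797625.
M/125 = 66830381; 66830381 ≡ 6 (mod 125); 6·21 ≡ 1, so inverse 21.
M/97 = 86121625; 86121625 ≡ 78 (mod 97); 78·51 ≡ 1, so inverse 51.
M/137 = 60976625; 60976625 ≡ 117 (mod 137); 117·89 ≡ 1, so inverse 89.
M/107 = 78072875; 78072875 ≡ 4 (mod 107); 4·27 ≡ 1, so inverse 27.
M/47 = 177740375; 177740375 ≡ 5 (mod 47); 5·19 ≡ 1, so inverse 19.
N ≡ 110·66830381·21 + 64·86121625·51 + 82·60976625·89 + 81·78072875·27 + 11·177740375·19 = 1088379689360.
1088379689360 mod 8353797625 = 2385998110.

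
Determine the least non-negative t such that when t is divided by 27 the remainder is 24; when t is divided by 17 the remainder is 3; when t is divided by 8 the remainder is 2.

The moduli are pairwise coprime; N = 27·17·8 = 3672.
N/27 = 136; 136 ≡ 1 (mod 27), inverse 1.
N/17 = 216; 216 ≡ 12 (mod 17); 12·10 ≡ 1, so inverse 10.
N/8 = 459; 459 ≡ 3 (mod 8); 3·3 ≡ 1, so inverse 3.
t ≡ 24·136·1 + 3·216·10 + 2·459·3 = 12498.
12498 mod 3672 = 1482.

1482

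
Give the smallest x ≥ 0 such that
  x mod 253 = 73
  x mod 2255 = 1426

10446

gcd(253, 2255) = 11 and 11 | (1426 − 73), so the pair is consistent; merging gives x ≡ 10446 (mod 51865), where 51865 = lcm(253, 2255).
The solution is unique modulo lcm(253, 2255) = 51865.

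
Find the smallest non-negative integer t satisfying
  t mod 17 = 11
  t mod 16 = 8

From t ≡ 11 (mod 17) write t = 11 + 17s. Substituting into t ≡ 8 (mod 16) gives 17s ≡ 13 (mod 16), and since 1⁻¹ ≡ 1 (mod 16), s ≡ 13. Hence t ≡ 11 + 17·13 = 232 (mod 272).

232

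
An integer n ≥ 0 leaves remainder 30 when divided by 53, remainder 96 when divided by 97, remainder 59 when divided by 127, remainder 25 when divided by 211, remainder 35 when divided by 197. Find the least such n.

6410474792

Combine the congruences pairwise.
From n ≡ 30 (mod 53) write n = 30 + 53t. Substituting into n ≡ 96 (mod 97) gives 53t ≡ 66 (mod 97), and since 53⁻¹ ≡ 11 (mod 97), t ≡ 47. Hence n ≡ 30 + 53·47 = 2521 (mod 5141).
From n ≡ 2521 (mod 5141) write n = 2521 + 5141t. Substituting into n ≡ 59 (mod 127) gives 5141t ≡ 78 (mod 127), and since 61⁻¹ ≡ 25 (mod 127), t ≡ 45. Hence n ≡ 2521 + 5141·45 = 233866 (mod 652907).
From n ≡ 233866 (mod 652907) write n = 233866 + 652907t. Substituting into n ≡ 25 (mod 211) gives 652907t ≡ 158 (mod 211), and since 73⁻¹ ≡ 185 (mod 211), t ≡ 112. Hence n ≡ 233866 + 652907·112 = 73359450 (mod 137763377).
From n ≡ 73359450 (mod 137763377) write n = 73359450 + 137763377t. Substituting into n ≡ 35 (mod 197) gives 137763377t ≡ 36 (mod 197), and since 95⁻¹ ≡ 56 (mod 197), t ≡ 46. Hence n ≡ 73359450 + 137763377·46 = 6410474792 (mod 27139385269).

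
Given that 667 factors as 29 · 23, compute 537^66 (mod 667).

Mod 29: 537 ≡ 15; by Fermat, exponent reduces to 66 mod 28 = 10; 15^10 ≡ 13 (mod 29).
Mod 23: 537 ≡ 8; since 22 | 66, by Fermat 8^66 ≡ 1 (mod 23).
Combine by CRT: x ≡ 13 (mod 29), x ≡ 1 (mod 23) ⇒ x ≡ 622 (mod 667).

622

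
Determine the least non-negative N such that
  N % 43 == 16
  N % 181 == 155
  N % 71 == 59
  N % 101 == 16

Combine the congruences pairwise.
From N ≡ 16 (mod 43) write N = 16 + 43t. Substituting into N ≡ 155 (mod 181) gives 43t ≡ 139 (mod 181), and since 43⁻¹ ≡ 80 (mod 181), t ≡ 79. Hence N ≡ 16 + 43·79 = 3413 (mod 7783).
From N ≡ 3413 (mod 7783) write N = 3413 + 7783t. Substituting into N ≡ 59 (mod 71) gives 7783t ≡ 54 (mod 71), and since 44⁻¹ ≡ 21 (mod 71), t ≡ 69. Hence N ≡ 3413 + 7783·69 = 540440 (mod 552593).
From N ≡ 540440 (mod 552593) write N = 540440 + 552593t. Substituting into N ≡ 16 (mod 101) gives 552593t ≡ 27 (mod 101), and since 22⁻¹ ≡ 23 (mod 101), t ≡ 15. Hence N ≡ 540440 + 552593·15 = 8829335 (mod 55811893).

8829335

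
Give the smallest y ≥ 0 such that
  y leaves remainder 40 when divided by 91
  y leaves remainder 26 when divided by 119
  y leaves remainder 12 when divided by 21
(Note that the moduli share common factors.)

2406

gcd(91, 119) = 7 and 7 | (26 − 40), so the pair is consistent; merging gives y ≡ 859 (mod 1547), where 1547 = lcm(91, 119).
gcd(1547, 21) = 7 and 7 | (12 − 859), so the pair is consistent; merging gives y ≡ 2406 (mod 4641), where 4641 = lcm(1547, 21).
The solution is unique modulo lcm(91, 119, 21) = 4641.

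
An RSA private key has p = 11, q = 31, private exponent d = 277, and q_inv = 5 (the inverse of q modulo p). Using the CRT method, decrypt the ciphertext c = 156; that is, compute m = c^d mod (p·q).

d_p = d mod (p−1) = 277 mod 10 = 7; d_q = d mod (q−1) = 7.
m₁ = c^(d_p) mod p: c ≡ 2 (mod 11), and 2^7 mod 11 = 7.
m₂ = c^(d_q) mod q: c ≡ 1 (mod 31), and 1^7 mod 31 = 1.
h = q_inv·(m₁ − m₂) mod p = 5·(7 − 1) mod 11 = 8.
m = m₂ + h·q = 1 + 8·31 = 249.

249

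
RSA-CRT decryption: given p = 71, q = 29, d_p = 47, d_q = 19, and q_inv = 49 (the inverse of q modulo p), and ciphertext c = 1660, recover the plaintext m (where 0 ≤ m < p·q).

74

m₁ = c^(d_p) mod p: c ≡ 27 (mod 71), and 27^47 mod 71 = 3.
m₂ = c^(d_q) mod q: c ≡ 7 (mod 29), and 7^19 mod 29 = 16.
h = q_inv·(m₁ − m₂) mod p = 49·(3 − 16) mod 71 = 2.
m = m₂ + h·q = 16 + 2·29 = 74.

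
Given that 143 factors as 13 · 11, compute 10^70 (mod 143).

133

Mod 13: 10 ≡ 10; by Fermat, exponent reduces to 70 mod 12 = 10; 10^10 ≡ 3 (mod 13).
Mod 11: 10 ≡ 10; since 10 | 70, by Fermat 10^70 ≡ 1 (mod 11).
Combine by CRT: x ≡ 3 (mod 13), x ≡ 1 (mod 11) ⇒ x ≡ 133 (mod 143).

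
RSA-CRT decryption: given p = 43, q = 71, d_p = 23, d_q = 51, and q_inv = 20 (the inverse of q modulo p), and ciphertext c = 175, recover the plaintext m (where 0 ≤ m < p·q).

m₁ = c^(d_p) mod p: c ≡ 3 (mod 43), and 3^23 mod 43 = 34.
m₂ = c^(d_q) mod q: c ≡ 33 (mod 71), and 33^51 mod 71 = 22.
h = q_inv·(m₁ − m₂) mod p = 20·(34 − 22) mod 43 = 25.
m = m₂ + h·q = 22 + 25·71 = 1797.

1797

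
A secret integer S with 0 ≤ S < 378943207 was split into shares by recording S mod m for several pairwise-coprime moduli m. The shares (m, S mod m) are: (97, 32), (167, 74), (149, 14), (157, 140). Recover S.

The moduli are pairwise coprime; N = 97·167·149·157 = 378943207.
N/97 = 3906631; 3906631 ≡ 53 (mod 97); 53·11 ≡ 1, so inverse 11.
N/167 = 2269121; 2269121 ≡ 92 (mod 167); 92·118 ≡ 1, so inverse 118.
N/149 = 2543243; 2543243 ≡ 111 (mod 149); 111·98 ≡ 1, so inverse 98.
N/157 = 2413651; 2413651 ≡ 90 (mod 157); 90·82 ≡ 1, so inverse 82.
S ≡ 32·3906631·11 + 74·2269121·118 + 14·2543243·98 + 140·2413651·82 = 52387141560.
52387141560 mod 378943207 = 92978994.

92978994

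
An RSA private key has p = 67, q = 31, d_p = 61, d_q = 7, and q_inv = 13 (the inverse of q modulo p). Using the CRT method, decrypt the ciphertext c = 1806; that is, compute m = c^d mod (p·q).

126

m₁ = c^(d_p) mod p: c ≡ 64 (mod 67), and 64^61 mod 67 = 59.
m₂ = c^(d_q) mod q: c ≡ 8 (mod 31), and 8^7 mod 31 = 2.
h = q_inv·(m₁ − m₂) mod p = 13·(59 − 2) mod 67 = 4.
m = m₂ + h·q = 2 + 4·31 = 126.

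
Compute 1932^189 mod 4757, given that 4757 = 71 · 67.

25

Mod 71: 1932 ≡ 15; by Fermat, exponent reduces to 189 mod 70 = 49; 15^49 ≡ 25 (mod 71).
Mod 67: 1932 ≡ 56; by Fermat, exponent reduces to 189 mod 66 = 57; 56^57 ≡ 25 (mod 67).
Combine by CRT: x ≡ 25 (mod 71), x ≡ 25 (mod 67) ⇒ x ≡ 25 (mod 4757).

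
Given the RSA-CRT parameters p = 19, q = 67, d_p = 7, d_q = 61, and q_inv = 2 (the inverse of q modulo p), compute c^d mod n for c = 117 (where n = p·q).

249

m₁ = c^(d_p) mod p: c ≡ 3 (mod 19), and 3^7 mod 19 = 2.
m₂ = c^(d_q) mod q: c ≡ 50 (mod 67), and 50^61 mod 67 = 48.
h = q_inv·(m₁ − m₂) mod p = 2·(2 − 48) mod 19 = 3.
m = m₂ + h·q = 48 + 3·67 = 249.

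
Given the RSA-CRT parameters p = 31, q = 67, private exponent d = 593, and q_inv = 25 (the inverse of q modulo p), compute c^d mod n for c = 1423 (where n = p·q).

d_p = d mod (p−1) = 593 mod 30 = 23; d_q = d mod (q−1) = 65.
m₁ = c^(d_p) mod p: c ≡ 28 (mod 31), and 28^23 mod 31 = 20.
m₂ = c^(d_q) mod q: c ≡ 16 (mod 67), and 16^65 mod 67 = 21.
h = q_inv·(m₁ − m₂) mod p = 25·(20 − 21) mod 31 = 6.
m = m₂ + h·q = 21 + 6·67 = 423.

423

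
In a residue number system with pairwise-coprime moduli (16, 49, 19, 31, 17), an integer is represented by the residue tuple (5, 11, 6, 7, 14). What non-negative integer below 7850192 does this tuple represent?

Combine the congruences pairwise.
From x ≡ 5 (mod 16) write x = 5 + 16t. Substituting into x ≡ 11 (mod 49) gives 16t ≡ 6 (mod 49), and since 16⁻¹ ≡ 46 (mod 49), t ≡ 31. Hence x ≡ 5 + 16·31 = 501 (mod 784).
From x ≡ 501 (mod 784) write x = 501 + 784t. Substituting into x ≡ 6 (mod 19) gives 784t ≡ 18 (mod 19), and since 5⁻¹ ≡ 4 (mod 19), t ≡ 15. Hence x ≡ 501 + 784·15 = 12261 (mod 14896).
From x ≡ 12261 (mod 14896) write x = 12261 + 14896t. Substituting into x ≡ 7 (mod 31) gives 14896t ≡ 22 (mod 31), and since 16⁻¹ ≡ 2 (mod 31), t ≡ 13. Hence x ≡ 12261 + 14896·13 = 205909 (mod 461776).
From x ≡ 205909 (mod 461776) write x = 205909 + 461776t. Substituting into x ≡ 14 (mod 17) gives 461776t ≡ 9 (mod 17), and since 5⁻¹ ≡ 7 (mod 17), t ≡ 12. Hence x ≡ 205909 + 461776·12 = 5747221 (mod 7850192).

5747221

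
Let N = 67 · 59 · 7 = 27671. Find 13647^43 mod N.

19240

Mod 67: 13647 ≡ 46; 46^43 ≡ 11 (mod 67).
Mod 59: 13647 ≡ 18; 18^43 ≡ 6 (mod 59).
Mod 7: 13647 ≡ 4; by Fermat, exponent reduces to 43 mod 6 = 1; 4^1 ≡ 4 (mod 7).
Combine by CRT: x ≡ 11 (mod 67), x ≡ 6 (mod 59), x ≡ 4 (mod 7) ⇒ x ≡ 19240 (mod 27671).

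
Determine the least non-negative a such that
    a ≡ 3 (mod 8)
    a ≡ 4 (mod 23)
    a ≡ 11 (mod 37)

2971

From a ≡ 3 (mod 8) write a = 3 + 8t. Substituting into a ≡ 4 (mod 23) gives 8t ≡ 1 (mod 23), and since 8⁻¹ ≡ 3 (mod 23), t ≡ 3. Hence a ≡ 3 + 8·3 = 27 (mod 184).
From a ≡ 27 (mod 184) write a = 27 + 184t. Substituting into a ≡ 11 (mod 37) gives 184t ≡ 21 (mod 37), and since 36⁻¹ ≡ 36 (mod 37), t ≡ 16. Hence a ≡ 27 + 184·16 = 2971 (mod 6808).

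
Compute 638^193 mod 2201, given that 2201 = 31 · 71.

1632

Mod 31: 638 ≡ 18; by Fermat, exponent reduces to 193 mod 30 = 13; 18^13 ≡ 20 (mod 31).
Mod 71: 638 ≡ 70; by Fermat, exponent reduces to 193 mod 70 = 53; 70^53 ≡ 70 (mod 71).
Combine by CRT: x ≡ 20 (mod 31), x ≡ 70 (mod 71) ⇒ x ≡ 1632 (mod 2201).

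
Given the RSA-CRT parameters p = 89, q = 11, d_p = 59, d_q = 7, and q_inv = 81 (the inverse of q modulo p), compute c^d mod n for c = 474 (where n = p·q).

m₁ = c^(d_p) mod p: c ≡ 29 (mod 89), and 29^59 mod 89 = 24.
m₂ = c^(d_q) mod q: c ≡ 1 (mod 11), and 1^7 mod 11 = 1.
h = q_inv·(m₁ − m₂) mod p = 81·(24 − 1) mod 89 = 83.
m = m₂ + h·q = 1 + 83·11 = 914.

914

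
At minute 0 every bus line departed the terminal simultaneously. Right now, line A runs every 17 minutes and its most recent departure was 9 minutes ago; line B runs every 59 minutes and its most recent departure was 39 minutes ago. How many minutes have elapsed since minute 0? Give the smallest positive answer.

570

From t ≡ 9 (mod 17) write t = 9 + 17s. Substituting into t ≡ 39 (mod 59) gives 17s ≡ 30 (mod 59), and since 17⁻¹ ≡ 7 (mod 59), s ≡ 33. Hence t ≡ 9 + 17·33 = 570 (mod 1003).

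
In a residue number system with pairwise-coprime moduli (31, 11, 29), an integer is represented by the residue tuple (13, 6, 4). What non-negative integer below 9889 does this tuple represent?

3020

From x ≡ 13 (mod 31) write x = 13 + 31t. Substituting into x ≡ 6 (mod 11) gives 31t ≡ 4 (mod 11), and since 9⁻¹ ≡ 5 (mod 11), t ≡ 9. Hence x ≡ 13 + 31·9 = 292 (mod 341).
From x ≡ 292 (mod 341) write x = 292 + 341t. Substituting into x ≡ 4 (mod 29) gives 341t ≡ 2 (mod 29), and since 22⁻¹ ≡ 4 (mod 29), t ≡ 8. Hence x ≡ 292 + 341·8 = 3020 (mod 9889).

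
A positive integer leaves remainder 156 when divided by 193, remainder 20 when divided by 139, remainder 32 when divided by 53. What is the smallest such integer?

1143295

From k ≡ 156 (mod 193) write k = 156 + 193t. Substituting into k ≡ 20 (mod 139) gives 193t ≡ 3 (mod 139), and since 54⁻¹ ≡ 121 (mod 139), t ≡ 85. Hence k ≡ 156 + 193·85 = 16561 (mod 26827).
From k ≡ 16561 (mod 26827) write k = 16561 + 26827t. Substituting into k ≡ 32 (mod 53) gives 26827t ≡ 7 (mod 53), and since 9⁻¹ ≡ 6 (mod 53), t ≡ 42. Hence k ≡ 16561 + 26827·42 = 1143295 (mod 1421831).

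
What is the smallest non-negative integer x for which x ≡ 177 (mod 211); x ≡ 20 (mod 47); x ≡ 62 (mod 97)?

The moduli are pairwise coprime; N = 211·47·97 = 961949.
N/211 = 4559; 4559 ≡ 128 (mod 211); 128·61 ≡ 1, so inverse 61.
N/47 = 20467; 20467 ≡ 22 (mod 47); 22·15 ≡ 1, so inverse 15.
N/97 = 9917; 9917 ≡ 23 (mod 97); 23·38 ≡ 1, so inverse 38.
x ≡ 177·4559·61 + 20·20467·15 + 62·9917·38 = 78728075.
78728075 mod 961949 = 810206.

810206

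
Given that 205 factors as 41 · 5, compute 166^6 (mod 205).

146

Mod 41: 166 ≡ 2; 2^6 ≡ 23 (mod 41).
Mod 5: 166 ≡ 1; by Fermat, exponent reduces to 6 mod 4 = 2; 1^2 ≡ 1 (mod 5).
Combine by CRT: x ≡ 23 (mod 41), x ≡ 1 (mod 5) ⇒ x ≡ 146 (mod 205).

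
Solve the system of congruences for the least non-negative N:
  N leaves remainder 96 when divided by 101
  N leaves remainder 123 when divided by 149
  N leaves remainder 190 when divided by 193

2668415

The moduli are pairwise coprime; M = 101·149·193 = 2904457.
M/101 = 28757; 28757 ≡ 73 (mod 101); 73·18 ≡ 1, so inverse 18.
M/149 = 19493; 19493 ≡ 123 (mod 149); 123·63 ≡ 1, so inverse 63.
M/193 = 15049; 15049 ≡ 188 (mod 193); 188·77 ≡ 1, so inverse 77.
N ≡ 96·28757·18 + 123·19493·63 + 190·15049·77 = 420910223.
420910223 mod 2904457 = 2668415.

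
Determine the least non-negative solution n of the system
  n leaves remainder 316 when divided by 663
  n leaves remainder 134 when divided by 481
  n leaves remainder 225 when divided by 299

514804

Combine the congruences pairwise.
gcd(663, 481) = 13 and 13 | (134 − 316), so the pair is consistent; merging gives n ≡ 24184 (mod 24531), where 24531 = lcm(663, 481).
gcd(24531, 299) = 13 and 13 | (225 − 24184), so the pair is consistent; merging gives n ≡ 514804 (mod 564213), where 564213 = lcm(24531, 299).
The solution is unique modulo lcm(663, 481, 299) = 564213.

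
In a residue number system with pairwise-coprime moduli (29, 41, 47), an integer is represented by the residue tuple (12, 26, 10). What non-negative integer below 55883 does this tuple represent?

The moduli are pairwise coprime; N = 29·41·47 = 55883.
N/29 = 1927; 1927 ≡ 13 (mod 29); 13·9 ≡ 1, so inverse 9.
N/41 = 1363; 1363 ≡ 10 (mod 41); 10·37 ≡ 1, so inverse 37.
N/47 = 1189; 1189 ≡ 14 (mod 47); 14·37 ≡ 1, so inverse 37.
x ≡ 12·1927·9 + 26·1363·37 + 10·1189·37 = 1959252.
1959252 mod 55883 = 3347.

3347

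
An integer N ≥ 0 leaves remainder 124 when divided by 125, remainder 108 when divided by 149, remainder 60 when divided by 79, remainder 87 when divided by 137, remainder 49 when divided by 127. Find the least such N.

The moduli are pairwise coprime; M = 125·149·79·137·127 = 25600453625.
M/125 = 204803629; 204803629 ≡ 4 (mod 125); 4·94 ≡ 1, so inverse 94.
M/149 = 171815125; 171815125 ≡ 96 (mod 149); 96·104 ≡ 1, so inverse 104.
M/79 = 324056375; 324056375 ≡ 34 (mod 79); 34·7 ≡ 1, so inverse 7.
M/137 = 186864625; 186864625 ≡ 50 (mod 137); 50·74 ≡ 1, so inverse 74.
M/127 = 201578375; 201578375 ≡ 38 (mod 127); 38·117 ≡ 1, so inverse 117.
N ≡ 124·204803629·94 + 108·171815125·104 + 60·324056375·7 + 87·186864625·74 + 49·201578375·117 = 6811805540749.
6811805540749 mod 25600453625 = 2084876499.

2084876499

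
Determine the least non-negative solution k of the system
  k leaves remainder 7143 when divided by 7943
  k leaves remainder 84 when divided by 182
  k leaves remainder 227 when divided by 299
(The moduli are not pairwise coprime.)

1270080

gcd(7943, 182) = 13 and 13 | (84 − 7143), so the pair is consistent; merging gives k ≡ 46858 (mod 111202), where 111202 = lcm(7943, 182).
gcd(111202, 299) = 13 and 13 | (227 − 46858), so the pair is consistent; merging gives k ≡ 1270080 (mod 2557646), where 2557646 = lcm(111202, 299).
The solution is unique modulo lcm(7943, 182, 299) = 2557646.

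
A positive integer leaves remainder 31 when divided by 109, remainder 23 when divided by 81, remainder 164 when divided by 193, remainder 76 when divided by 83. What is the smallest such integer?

86432126

The moduli are pairwise coprime; N = 109·81·193·83 = 141431751.
N/109 = 1297539; 1297539 ≡ 3 (mod 109); 3·73 ≡ 1, so inverse 73.
N/81 = 1746071; 1746071 ≡ 35 (mod 81); 35·44 ≡ 1, so inverse 44.
N/193 = 732807; 732807 ≡ 179 (mod 193); 179·124 ≡ 1, so inverse 124.
N/83 = 1703997; 1703997 ≡ 7 (mod 83); 7·12 ≡ 1, so inverse 12.
m ≡ 31·1297539·73 + 23·1746071·44 + 164·732807·124 + 76·1703997·12 = 21159763025.
21159763025 mod 141431751 = 86432126.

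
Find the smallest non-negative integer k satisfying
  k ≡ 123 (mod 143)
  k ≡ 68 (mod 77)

838

gcd(143, 77) = 11 and 11 | (68 − 123), so the pair is consistent; merging gives k ≡ 838 (mod 1001), where 1001 = lcm(143, 77).
The solution is unique modulo lcm(143, 77) = 1001.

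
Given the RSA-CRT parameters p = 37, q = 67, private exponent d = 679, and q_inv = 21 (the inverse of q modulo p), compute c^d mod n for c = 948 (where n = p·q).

d_p = d mod (p−1) = 679 mod 36 = 31; d_q = d mod (q−1) = 19.
m₁ = c^(d_p) mod p: c ≡ 23 (mod 37), and 23^31 mod 37 = 14.
m₂ = c^(d_q) mod q: c ≡ 10 (mod 67), and 10^19 mod 67 = 6.
h = q_inv·(m₁ − m₂) mod p = 21·(14 − 6) mod 37 = 20.
m = m₂ + h·q = 6 + 20·67 = 1346.

1346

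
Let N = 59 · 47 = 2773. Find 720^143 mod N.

Mod 59: 720 ≡ 12; by Fermat, exponent reduces to 143 mod 58 = 27; 12^27 ≡ 25 (mod 59).
Mod 47: 720 ≡ 15; by Fermat, exponent reduces to 143 mod 46 = 5; 15^5 ≡ 43 (mod 47).
Combine by CRT: x ≡ 25 (mod 59), x ≡ 43 (mod 47) ⇒ x ≡ 1500 (mod 2773).

1500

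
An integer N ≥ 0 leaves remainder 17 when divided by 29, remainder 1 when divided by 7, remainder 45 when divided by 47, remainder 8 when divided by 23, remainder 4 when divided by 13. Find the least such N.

From N ≡ 17 (mod 29) write N = 17 + 29t. Substituting into N ≡ 1 (mod 7) gives 29t ≡ 5 (mod 7), and since 1⁻¹ ≡ 1 (mod 7), t ≡ 5. Hence N ≡ 17 + 29·5 = 162 (mod 203).
From N ≡ 162 (mod 203) write N = 162 + 203t. Substituting into N ≡ 45 (mod 47) gives 203t ≡ 24 (mod 47), and since 15⁻¹ ≡ 22 (mod 47), t ≡ 11. Hence N ≡ 162 + 203·11 = 2395 (mod 9541).
From N ≡ 2395 (mod 9541) write N = 2395 + 9541t. Substituting into N ≡ 8 (mod 23) gives 9541t ≡ 5 (mod 23), and since 19⁻¹ ≡ 17 (mod 23), t ≡ 16. Hence N ≡ 2395 + 9541·16 = 155051 (mod 219443).
From N ≡ 155051 (mod 219443) write N = 155051 + 219443t. Substituting into N ≡ 4 (mod 13) gives 219443t ≡ 4 (mod 13), and since 3⁻¹ ≡ 9 (mod 13), t ≡ 10. Hence N ≡ 155051 + 219443·10 = 2349481 (mod 2852759).

2349481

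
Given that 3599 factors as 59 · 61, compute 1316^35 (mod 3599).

1748

Mod 59: 1316 ≡ 18; 18^35 ≡ 37 (mod 59).
Mod 61: 1316 ≡ 35; 35^35 ≡ 40 (mod 61).
Combine by CRT: x ≡ 37 (mod 59), x ≡ 40 (mod 61) ⇒ x ≡ 1748 (mod 3599).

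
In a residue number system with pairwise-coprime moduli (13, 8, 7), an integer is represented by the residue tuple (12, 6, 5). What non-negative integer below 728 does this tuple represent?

Combine the congruences pairwise.
From x ≡ 12 (mod 13) write x = 12 + 13t. Substituting into x ≡ 6 (mod 8) gives 13t ≡ 2 (mod 8), and since 5⁻¹ ≡ 5 (mod 8), t ≡ 2. Hence x ≡ 12 + 13·2 = 38 (mod 104).
From x ≡ 38 (mod 104) write x = 38 + 104t. Substituting into x ≡ 5 (mod 7) gives 104t ≡ 2 (mod 7), and since 6⁻¹ ≡ 6 (mod 7), t ≡ 5. Hence x ≡ 38 + 104·5 = 558 (mod 728).

558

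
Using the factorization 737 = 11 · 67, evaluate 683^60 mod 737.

375

Mod 11: 683 ≡ 1; since 10 | 60, by Fermat 1^60 ≡ 1 (mod 11).
Mod 67: 683 ≡ 13; 13^60 ≡ 40 (mod 67).
Combine by CRT: x ≡ 1 (mod 11), x ≡ 40 (mod 67) ⇒ x ≡ 375 (mod 737).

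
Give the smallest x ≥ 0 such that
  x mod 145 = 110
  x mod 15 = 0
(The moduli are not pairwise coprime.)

gcd(145, 15) = 5 and 5 | (0 − 110), so the pair is consistent; merging gives x ≡ 255 (mod 435), where 435 = lcm(145, 15).
The solution is unique modulo lcm(145, 15) = 435.

255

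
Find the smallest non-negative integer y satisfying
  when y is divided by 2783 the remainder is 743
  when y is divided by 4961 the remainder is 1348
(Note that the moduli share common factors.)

gcd(2783, 4961) = 121 and 121 | (1348 − 743), so the pair is consistent; merging gives y ≡ 6309 (mod 114103), where 114103 = lcm(2783, 4961).
The solution is unique modulo lcm(2783, 4961) = 114103.

6309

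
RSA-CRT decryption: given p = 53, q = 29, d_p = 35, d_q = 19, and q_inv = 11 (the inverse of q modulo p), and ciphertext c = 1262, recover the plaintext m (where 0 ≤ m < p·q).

m₁ = c^(d_p) mod p: c ≡ 43 (mod 53), and 43^35 mod 53 = 25.
m₂ = c^(d_q) mod q: c ≡ 15 (mod 29), and 15^19 mod 29 = 19.
h = q_inv·(m₁ − m₂) mod p = 11·(25 − 19) mod 53 = 13.
m = m₂ + h·q = 19 + 13·29 = 396.

396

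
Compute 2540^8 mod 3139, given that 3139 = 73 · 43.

Mod 73: 2540 ≡ 58; 58^8 ≡ 55 (mod 73).
Mod 43: 2540 ≡ 3; 3^8 ≡ 25 (mod 43).
Combine by CRT: x ≡ 55 (mod 73), x ≡ 25 (mod 43) ⇒ x ≡ 3121 (mod 3139).

3121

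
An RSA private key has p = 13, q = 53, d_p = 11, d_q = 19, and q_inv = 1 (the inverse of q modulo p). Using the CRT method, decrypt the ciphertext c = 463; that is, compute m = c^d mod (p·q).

239

m₁ = c^(d_p) mod p: c ≡ 8 (mod 13), and 8^11 mod 13 = 5.
m₂ = c^(d_q) mod q: c ≡ 39 (mod 53), and 39^19 mod 53 = 27.
h = q_inv·(m₁ − m₂) mod p = 1·(5 − 27) mod 13 = 4.
m = m₂ + h·q = 27 + 4·53 = 239.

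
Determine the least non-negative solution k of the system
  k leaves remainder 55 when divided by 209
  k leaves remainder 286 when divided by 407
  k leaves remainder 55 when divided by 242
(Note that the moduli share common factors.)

gcd(209, 407) = 11 and 11 | (286 − 55), so the pair is consistent; merging gives k ≡ 1100 (mod 7733), where 7733 = lcm(209, 407).
gcd(7733, 242) = 11 and 11 | (55 − 1100), so the pair is consistent; merging gives k ≡ 55231 (mod 170126), where 170126 = lcm(7733, 242).
The solution is unique modulo lcm(209, 407, 242) = 170126.

55231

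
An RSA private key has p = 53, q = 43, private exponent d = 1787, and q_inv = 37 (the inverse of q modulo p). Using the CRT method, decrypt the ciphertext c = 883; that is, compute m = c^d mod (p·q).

1604

d_p = d mod (p−1) = 1787 mod 52 = 19; d_q = d mod (q−1) = 23.
m₁ = c^(d_p) mod p: c ≡ 35 (mod 53), and 35^19 mod 53 = 14.
m₂ = c^(d_q) mod q: c ≡ 23 (mod 43), and 23^23 mod 43 = 13.
h = q_inv·(m₁ − m₂) mod p = 37·(14 − 13) mod 53 = 37.
m = m₂ + h·q = 13 + 37·43 = 1604.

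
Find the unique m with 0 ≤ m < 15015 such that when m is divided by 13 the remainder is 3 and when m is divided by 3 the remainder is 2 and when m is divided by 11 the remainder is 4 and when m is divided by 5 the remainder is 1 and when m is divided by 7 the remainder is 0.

The moduli are pairwise coprime; N = 13·3·11·5·7 = 15015.
N/13 = 1155; 1155 ≡ 11 (mod 13); 11·6 ≡ 1, so inverse 6.
N/3 = 5005; 5005 ≡ 1 (mod 3), inverse 1.
N/11 = 1365; 1365 ≡ 1 (mod 11), inverse 1.
N/5 = 3003; 3003 ≡ 3 (mod 5); 3·2 ≡ 1, so inverse 2.
N/7 = 2145; 2145 ≡ 3 (mod 7); 3·5 ≡ 1, so inverse 5.
m ≡ 3·1155·6 + 2·5005·1 + 4·1365·1 + 1·3003·2 + 0·2145·5 = 42266.
42266 mod 15015 = 12236.

12236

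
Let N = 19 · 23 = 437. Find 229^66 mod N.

Mod 19: 229 ≡ 1; by Fermat, exponent reduces to 66 mod 18 = 12; 1^12 ≡ 1 (mod 19).
Mod 23: 229 ≡ 22; since 22 | 66, by Fermat 22^66 ≡ 1 (mod 23).
Combine by CRT: x ≡ 1 (mod 19), x ≡ 1 (mod 23) ⇒ x ≡ 1 (mod 437).

1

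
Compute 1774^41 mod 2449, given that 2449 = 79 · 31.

1849

Mod 79: 1774 ≡ 36; 36^41 ≡ 32 (mod 79).
Mod 31: 1774 ≡ 7; by Fermat, exponent reduces to 41 mod 30 = 11; 7^11 ≡ 20 (mod 31).
Combine by CRT: x ≡ 32 (mod 79), x ≡ 20 (mod 31) ⇒ x ≡ 1849 (mod 2449).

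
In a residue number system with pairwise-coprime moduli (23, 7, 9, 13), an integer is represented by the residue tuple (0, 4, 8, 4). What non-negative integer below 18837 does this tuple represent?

368

The moduli are pairwise coprime; N = 23·7·9·13 = 18837.
N/23 = 819; 819 ≡ 14 (mod 23); 14·5 ≡ 1, so inverse 5.
N/7 = 2691; 2691 ≡ 3 (mod 7); 3·5 ≡ 1, so inverse 5.
N/9 = 2093; 2093 ≡ 5 (mod 9); 5·2 ≡ 1, so inverse 2.
N/13 = 1449; 1449 ≡ 6 (mod 13); 6·11 ≡ 1, so inverse 11.
x ≡ 0·819·5 + 4·2691·5 + 8·2093·2 + 4·1449·11 = 151064.
151064 mod 18837 = 368.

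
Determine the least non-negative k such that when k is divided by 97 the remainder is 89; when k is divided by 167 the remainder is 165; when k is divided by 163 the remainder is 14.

The moduli are pairwise coprime; N = 97·167·163 = 2640437.
N/97 = 27221; 27221 ≡ 61 (mod 97); 61·35 ≡ 1, so inverse 35.
N/167 = 15811; 15811 ≡ 113 (mod 167); 113·34 ≡ 1, so inverse 34.
N/163 = 16199; 16199 ≡ 62 (mod 163); 62·71 ≡ 1, so inverse 71.
k ≡ 89·27221·35 + 165·15811·34 + 14·16199·71 = 189594931.
189594931 mod 2640437 = 2123904.

2123904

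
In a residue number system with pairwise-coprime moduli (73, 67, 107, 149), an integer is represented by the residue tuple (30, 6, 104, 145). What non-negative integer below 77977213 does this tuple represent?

68566667

The moduli are pairwise coprime; N = 73·67·107·149 = 77977213.
N/73 = 1068181; 1068181 ≡ 45 (mod 73); 45·13 ≡ 1, so inverse 13.
N/67 = 1163839; 1163839 ≡ 49 (mod 67); 49·26 ≡ 1, so inverse 26.
N/107 = 728759; 728759 ≡ 89 (mod 107); 89·101 ≡ 1, so inverse 101.
N/149 = 523337; 523337 ≡ 49 (mod 149); 49·73 ≡ 1, so inverse 73.
x ≡ 30·1068181·13 + 6·1163839·26 + 104·728759·101 + 145·523337·73 = 13792556155.
13792556155 mod 77977213 = 68566667.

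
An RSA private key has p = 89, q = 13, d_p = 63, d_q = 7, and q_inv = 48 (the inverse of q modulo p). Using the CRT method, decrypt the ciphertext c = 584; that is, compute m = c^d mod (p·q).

m₁ = c^(d_p) mod p: c ≡ 50 (mod 89), and 50^63 mod 89 = 87.
m₂ = c^(d_q) mod q: c ≡ 12 (mod 13), and 12^7 mod 13 = 12.
h = q_inv·(m₁ − m₂) mod p = 48·(87 − 12) mod 89 = 40.
m = m₂ + h·q = 12 + 40·13 = 532.

532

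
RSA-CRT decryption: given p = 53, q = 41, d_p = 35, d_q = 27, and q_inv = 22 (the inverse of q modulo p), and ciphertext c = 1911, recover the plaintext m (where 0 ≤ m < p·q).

1835

m₁ = c^(d_p) mod p: c ≡ 3 (mod 53), and 3^35 mod 53 = 33.
m₂ = c^(d_q) mod q: c ≡ 25 (mod 41), and 25^27 mod 41 = 31.
h = q_inv·(m₁ − m₂) mod p = 22·(33 − 31) mod 53 = 44.
m = m₂ + h·q = 31 + 44·41 = 1835.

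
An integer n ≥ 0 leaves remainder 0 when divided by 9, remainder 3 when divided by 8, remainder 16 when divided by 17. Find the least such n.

From n ≡ 0 (mod 9) write n = 0 + 9t. Substituting into n ≡ 3 (mod 8) gives 9t ≡ 3 (mod 8), and since 1⁻¹ ≡ 1 (mod 8), t ≡ 3. Hence n ≡ 0 + 9·3 = 27 (mod 72).
From n ≡ 27 (mod 72) write n = 27 + 72t. Substituting into n ≡ 16 (mod 17) gives 72t ≡ 6 (mod 17), and since 4⁻¹ ≡ 13 (mod 17), t ≡ 10. Hence n ≡ 27 + 72·10 = 747 (mod 1224).

747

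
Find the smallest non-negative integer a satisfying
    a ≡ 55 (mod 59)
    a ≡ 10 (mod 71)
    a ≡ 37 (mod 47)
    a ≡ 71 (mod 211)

The moduli are pairwise coprime; N = 59·71·47·211 = 41542313.
N/59 = 704107; 704107 ≡ 1 (mod 59), inverse 1.
N/71 = 585103; 585103 ≡ 63 (mod 71); 63·62 ≡ 1, so inverse 62.
N/47 = 883879; 883879 ≡ 44 (mod 47); 44·31 ≡ 1, so inverse 31.
N/211 = 196883; 196883 ≡ 20 (mod 211); 20·95 ≡ 1, so inverse 95.
a ≡ 55·704107·1 + 10·585103·62 + 37·883879·31 + 71·196883·95 = 2743274793.
2743274793 mod 41542313 = 1482135.

1482135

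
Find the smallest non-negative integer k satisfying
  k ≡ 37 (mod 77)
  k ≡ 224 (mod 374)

gcd(77, 374) = 11 and 11 | (224 − 37), so the pair is consistent; merging gives k ≡ 1346 (mod 2618), where 2618 = lcm(77, 374).
The solution is unique modulo lcm(77, 374) = 2618.

1346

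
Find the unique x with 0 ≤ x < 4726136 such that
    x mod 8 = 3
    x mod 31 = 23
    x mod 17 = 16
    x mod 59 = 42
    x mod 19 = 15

The moduli are pairwise coprime; N = 8·31·17·59·19 = 4726136.
N/8 = 590767; 590767 ≡ 7 (mod 8); 7·7 ≡ 1, so inverse 7.
N/31 = 152456; 152456 ≡ 29 (mod 31); 29·15 ≡ 1, so inverse 15.
N/17 = 278008; 278008 ≡ 7 (mod 17); 7·5 ≡ 1, so inverse 5.
N/59 = 80104; 80104 ≡ 41 (mod 59); 41·36 ≡ 1, so inverse 36.
N/19 = 248744; 248744 ≡ 15 (mod 19); 15·14 ≡ 1, so inverse 14.
x ≡ 3·590767·7 + 23·152456·15 + 16·278008·5 + 42·80104·36 + 15·248744·14 = 260597555.
260597555 mod 4726136 = 660075.

660075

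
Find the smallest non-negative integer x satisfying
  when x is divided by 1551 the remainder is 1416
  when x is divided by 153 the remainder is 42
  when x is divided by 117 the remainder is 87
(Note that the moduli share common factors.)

gcd(1551, 153) = 3 and 3 | (42 − 1416), so the pair is consistent; merging gives x ≡ 35538 (mod 79101), where 79101 = lcm(1551, 153).
gcd(79101, 117) = 9 and 9 | (87 − 35538), so the pair is consistent; merging gives x ≡ 35538 (mod 1028313), where 1028313 = lcm(79101, 117).
The solution is unique modulo lcm(1551, 153, 117) = 1028313.

35538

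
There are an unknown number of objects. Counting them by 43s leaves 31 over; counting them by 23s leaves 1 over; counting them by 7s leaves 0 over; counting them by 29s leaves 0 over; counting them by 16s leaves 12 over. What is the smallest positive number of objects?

1894396

The moduli are pairwise coprime; M = 43·23·7·29·16 = 3212272.
M/43 = 74704; 74704 ≡ 13 (mod 43); 13·10 ≡ 1, so inverse 10.
M/23 = 139664; 139664 ≡ 8 (mod 23); 8·3 ≡ 1, so inverse 3.
M/7 = 458896; 458896 ≡ 4 (mod 7); 4·2 ≡ 1, so inverse 2.
M/29 = 110768; 110768 ≡ 17 (mod 29); 17·12 ≡ 1, so inverse 12.
M/16 = 200767; 200767 ≡ 15 (mod 16); 15·15 ≡ 1, so inverse 15.
N ≡ 31·74704·10 + 1·139664·3 + 0·458896·2 + 0·110768·12 + 12·200767·15 = 59715292.
59715292 mod 3212272 = 1894396.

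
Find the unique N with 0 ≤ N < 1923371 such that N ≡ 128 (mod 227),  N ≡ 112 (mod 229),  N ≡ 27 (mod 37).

781689

The moduli are pairwise coprime; M = 227·229·37 = 1923371.
M/227 = 8473; 8473 ≡ 74 (mod 227); 74·181 ≡ 1, so inverse 181.
M/229 = 8399; 8399 ≡ 155 (mod 229); 155·164 ≡ 1, so inverse 164.
M/37 = 51983; 51983 ≡ 35 (mod 37); 35·18 ≡ 1, so inverse 18.
N ≡ 128·8473·181 + 112·8399·164 + 27·51983·18 = 375839034.
375839034 mod 1923371 = 781689.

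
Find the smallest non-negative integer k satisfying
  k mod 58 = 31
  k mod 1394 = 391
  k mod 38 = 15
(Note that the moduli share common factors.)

194157

gcd(58, 1394) = 2 and 2 | (391 − 31), so the pair is consistent; merging gives k ≡ 32453 (mod 40426), where 40426 = lcm(58, 1394).
gcd(40426, 38) = 2 and 2 | (15 − 32453), so the pair is consistent; merging gives k ≡ 194157 (mod 768094), where 768094 = lcm(40426, 38).
The solution is unique modulo lcm(58, 1394, 38) = 768094.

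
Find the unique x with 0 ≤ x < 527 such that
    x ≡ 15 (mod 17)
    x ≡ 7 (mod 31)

Combine the congruences pairwise.
From x ≡ 15 (mod 17) write x = 15 + 17t. Substituting into x ≡ 7 (mod 31) gives 17t ≡ 23 (mod 31), and since 17⁻¹ ≡ 11 (mod 31), t ≡ 5. Hence x ≡ 15 + 17·5 = 100 (mod 527).

100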